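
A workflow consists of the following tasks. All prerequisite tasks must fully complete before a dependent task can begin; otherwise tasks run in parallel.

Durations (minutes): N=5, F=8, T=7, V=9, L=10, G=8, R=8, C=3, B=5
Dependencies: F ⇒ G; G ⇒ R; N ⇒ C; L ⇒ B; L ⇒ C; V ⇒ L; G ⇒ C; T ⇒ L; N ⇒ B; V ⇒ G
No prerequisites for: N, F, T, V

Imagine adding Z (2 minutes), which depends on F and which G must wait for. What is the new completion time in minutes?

Originally the workflow takes 25 minutes.
With Z inserted, G now waits for max(V, F, Z).
New critical path: F→Z→G→R = 8+2+8+8 = 26 ⇒ 26 minutes.

26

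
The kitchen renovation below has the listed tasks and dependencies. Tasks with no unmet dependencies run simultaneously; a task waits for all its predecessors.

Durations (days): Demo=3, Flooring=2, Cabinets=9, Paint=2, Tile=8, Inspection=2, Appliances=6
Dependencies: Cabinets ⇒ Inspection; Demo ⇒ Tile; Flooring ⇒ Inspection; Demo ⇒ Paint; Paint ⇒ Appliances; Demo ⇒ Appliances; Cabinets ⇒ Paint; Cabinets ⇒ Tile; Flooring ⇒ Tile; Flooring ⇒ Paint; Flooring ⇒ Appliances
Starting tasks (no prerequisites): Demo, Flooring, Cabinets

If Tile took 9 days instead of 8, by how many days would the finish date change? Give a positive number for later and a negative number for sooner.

The binding path is Cabinets→Tile = 9+8 = 17; finish at 17 days.
Since Tile is critical, the +1 change carries straight to that chain (now 18 days).
The critical path is still Cabinets→Tile; finish is now 18 days.
Change in finish: 18 − 17 = +1 days.

1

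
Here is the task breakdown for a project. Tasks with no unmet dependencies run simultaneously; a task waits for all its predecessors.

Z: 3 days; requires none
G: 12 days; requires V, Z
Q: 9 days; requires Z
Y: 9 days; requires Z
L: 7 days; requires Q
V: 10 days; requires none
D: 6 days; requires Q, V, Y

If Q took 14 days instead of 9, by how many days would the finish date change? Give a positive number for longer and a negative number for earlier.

Critical path before the change: V→G = 10+12 = 22 giving 22 days.
Q has 3 days of float (longest path through it is 19).
Now Z→Q→L = 3+14+7 = 24 is longest, so the finish becomes 24 days.
Change in finish: 24 − 22 = +2 days.

2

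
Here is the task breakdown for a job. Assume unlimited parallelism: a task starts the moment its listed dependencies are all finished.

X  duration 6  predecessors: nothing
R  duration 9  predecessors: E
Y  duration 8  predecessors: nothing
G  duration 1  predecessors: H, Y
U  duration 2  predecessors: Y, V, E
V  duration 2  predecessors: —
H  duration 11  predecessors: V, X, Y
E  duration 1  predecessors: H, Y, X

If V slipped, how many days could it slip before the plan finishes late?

The longest chain is Y→H→E→R = 8+11+1+9 = 29; overall finish 29 days.
The longest chain containing V totals 23 days.
Float = 29 − 23 = 6.

6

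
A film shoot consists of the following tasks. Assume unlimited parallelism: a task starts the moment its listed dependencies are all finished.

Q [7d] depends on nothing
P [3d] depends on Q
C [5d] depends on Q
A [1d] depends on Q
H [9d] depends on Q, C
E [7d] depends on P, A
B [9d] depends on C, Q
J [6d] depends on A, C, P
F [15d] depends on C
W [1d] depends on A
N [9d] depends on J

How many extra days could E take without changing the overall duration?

The longest chain is Q→C→J→N = 7+5+6+9 = 27; overall finish 27 days.
Longest path through E: 17 days (earliest finish 17, latest finish 27).
Slack of E = 20 − 10 = 10 days.

10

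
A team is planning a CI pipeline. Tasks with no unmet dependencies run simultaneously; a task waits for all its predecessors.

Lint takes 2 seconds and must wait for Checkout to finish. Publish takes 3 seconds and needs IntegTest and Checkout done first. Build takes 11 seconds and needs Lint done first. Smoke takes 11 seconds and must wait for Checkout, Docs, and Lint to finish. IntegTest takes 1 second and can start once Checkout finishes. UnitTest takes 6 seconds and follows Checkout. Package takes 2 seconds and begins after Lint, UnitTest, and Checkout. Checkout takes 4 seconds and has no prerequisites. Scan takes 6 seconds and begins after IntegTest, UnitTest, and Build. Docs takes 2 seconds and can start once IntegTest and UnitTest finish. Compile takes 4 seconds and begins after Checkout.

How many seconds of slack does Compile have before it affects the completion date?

Critical path: Checkout→Lint→Build→Scan = 4+2+11+6 = 23, so the finish is 23 seconds.
The longest chain containing Compile totals 8 seconds.
Slack of Compile = 19 − 4 = 15 seconds.

15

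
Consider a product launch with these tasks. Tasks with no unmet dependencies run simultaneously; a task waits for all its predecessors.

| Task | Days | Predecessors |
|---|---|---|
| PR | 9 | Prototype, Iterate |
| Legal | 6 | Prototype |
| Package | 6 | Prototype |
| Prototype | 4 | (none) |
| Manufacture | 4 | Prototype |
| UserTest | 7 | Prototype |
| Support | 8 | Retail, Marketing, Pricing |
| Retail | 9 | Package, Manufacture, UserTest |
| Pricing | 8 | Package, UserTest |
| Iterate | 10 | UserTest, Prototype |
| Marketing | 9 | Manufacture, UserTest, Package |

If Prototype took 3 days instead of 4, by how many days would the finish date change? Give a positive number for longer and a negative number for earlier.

The binding path is Prototype→UserTest→Iterate→PR = 4+7+10+9 = 30; finish at 30 days.
Since Prototype is critical, the -1 change carries straight to that chain (now 29 days).
The critical path is still Prototype→UserTest→Iterate→PR; finish is now 29 days.
Change in finish: 29 − 30 = -1 days.

-1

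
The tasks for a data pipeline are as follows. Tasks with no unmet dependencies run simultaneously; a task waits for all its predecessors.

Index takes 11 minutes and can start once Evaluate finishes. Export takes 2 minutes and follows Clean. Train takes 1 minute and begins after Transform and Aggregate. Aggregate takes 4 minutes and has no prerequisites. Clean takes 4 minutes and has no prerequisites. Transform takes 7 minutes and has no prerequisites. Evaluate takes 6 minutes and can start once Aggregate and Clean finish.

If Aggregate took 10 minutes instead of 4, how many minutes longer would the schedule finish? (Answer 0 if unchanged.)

6

Baseline: Aggregate→Evaluate→Index = 4+6+11 = 21 → 21 minutes.
Since Aggregate is critical, the +6 change carries straight to that chain (now 27 minutes).
No other chain overtakes it, so the finish is 27 minutes.
Change in finish: 27 − 21 = +6 minutes.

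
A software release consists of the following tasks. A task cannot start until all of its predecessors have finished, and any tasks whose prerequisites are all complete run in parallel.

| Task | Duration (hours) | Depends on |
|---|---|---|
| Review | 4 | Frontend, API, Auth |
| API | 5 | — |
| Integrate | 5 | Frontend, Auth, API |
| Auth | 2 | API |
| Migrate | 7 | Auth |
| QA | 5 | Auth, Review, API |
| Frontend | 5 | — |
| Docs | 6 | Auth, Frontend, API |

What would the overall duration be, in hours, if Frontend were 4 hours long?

16

As given, the longest chain is API→Auth→Review→QA = 5+2+4+5 = 16, so the finish is 16 hours.
Frontend has 2 hours of float (longest path through it is 14).
That remains the longest chain; total 16 hours.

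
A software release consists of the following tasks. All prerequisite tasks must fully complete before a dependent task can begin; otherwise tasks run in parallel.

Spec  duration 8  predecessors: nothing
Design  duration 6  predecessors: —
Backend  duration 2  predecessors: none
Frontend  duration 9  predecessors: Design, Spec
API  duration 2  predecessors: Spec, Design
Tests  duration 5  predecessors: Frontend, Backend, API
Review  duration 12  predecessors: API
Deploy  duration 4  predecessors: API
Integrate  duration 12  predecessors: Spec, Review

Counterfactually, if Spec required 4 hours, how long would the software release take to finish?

Critical path before the change: Spec→API→Review→Integrate = 8+2+12+12 = 34 giving 34 hours.
Spec is on the critical path; changing it to 4 makes that path 30 hours.
The binding chain switches to Design→API→Review→Integrate = 6+2+12+12 = 32; finish 32 hours.

32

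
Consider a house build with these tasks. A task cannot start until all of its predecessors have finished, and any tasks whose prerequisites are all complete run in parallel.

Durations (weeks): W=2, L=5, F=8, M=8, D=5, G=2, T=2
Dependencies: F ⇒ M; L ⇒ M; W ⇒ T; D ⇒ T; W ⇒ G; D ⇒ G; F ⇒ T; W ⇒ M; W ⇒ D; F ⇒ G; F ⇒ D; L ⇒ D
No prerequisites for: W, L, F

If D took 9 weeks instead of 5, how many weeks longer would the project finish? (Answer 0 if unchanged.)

3

The binding path is F→M = 8+8 = 16; finish at 16 weeks.
The longest path through D is only 15 weeks, so D has float 1.
New critical path: F→D→G = 8+9+2 = 19 ⇒ 19 weeks.
Change in finish: 19 − 16 = +3 weeks.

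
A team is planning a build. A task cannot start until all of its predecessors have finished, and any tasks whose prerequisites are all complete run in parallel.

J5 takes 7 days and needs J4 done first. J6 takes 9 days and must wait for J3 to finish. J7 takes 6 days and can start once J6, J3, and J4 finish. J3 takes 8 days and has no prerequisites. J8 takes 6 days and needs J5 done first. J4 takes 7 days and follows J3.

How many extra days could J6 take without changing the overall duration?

Critical path: J3→J4→J5→J8 = 8+7+7+6 = 28, so the finish is 28 days.
The longest chain containing J6 totals 23 days.
Slack of J6 = 13 − 8 = 5 days.

5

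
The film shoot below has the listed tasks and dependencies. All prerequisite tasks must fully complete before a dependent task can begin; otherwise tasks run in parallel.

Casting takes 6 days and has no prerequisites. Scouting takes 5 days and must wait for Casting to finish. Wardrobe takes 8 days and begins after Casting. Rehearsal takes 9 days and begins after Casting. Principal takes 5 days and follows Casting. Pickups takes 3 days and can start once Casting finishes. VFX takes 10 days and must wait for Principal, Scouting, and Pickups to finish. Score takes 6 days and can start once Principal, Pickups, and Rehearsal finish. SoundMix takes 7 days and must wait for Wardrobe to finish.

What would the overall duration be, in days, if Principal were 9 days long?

As given, the longest chain is Casting→Principal→VFX = 6+5+10 = 21, so the finish is 21 days.
Since Principal is critical, the +4 change carries straight to that chain (now 25 days).
That remains the longest chain; total 25 days.

25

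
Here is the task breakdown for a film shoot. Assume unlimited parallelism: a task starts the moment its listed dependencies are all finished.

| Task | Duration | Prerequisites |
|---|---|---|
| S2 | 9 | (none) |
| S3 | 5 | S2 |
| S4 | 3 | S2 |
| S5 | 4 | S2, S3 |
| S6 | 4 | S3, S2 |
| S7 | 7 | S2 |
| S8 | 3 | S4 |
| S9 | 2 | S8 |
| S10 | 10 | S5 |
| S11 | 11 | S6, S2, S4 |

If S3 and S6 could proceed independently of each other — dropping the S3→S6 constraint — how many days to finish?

With the dependency in place, S2→S3→S6→S11 = 9+5+4+11 = 29 sets the finish at 29 days.
Without S3→S6, S6's earliest start moves from 14 to 9.
New critical path: S2→S3→S5→S10 = 9+5+4+10 = 28 ⇒ 28 days.

28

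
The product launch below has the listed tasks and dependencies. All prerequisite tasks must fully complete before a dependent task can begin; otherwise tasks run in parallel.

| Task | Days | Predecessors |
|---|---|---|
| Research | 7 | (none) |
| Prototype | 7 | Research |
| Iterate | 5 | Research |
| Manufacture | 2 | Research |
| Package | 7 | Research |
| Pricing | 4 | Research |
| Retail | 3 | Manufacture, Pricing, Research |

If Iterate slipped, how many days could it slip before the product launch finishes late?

Research→Prototype = 7+7 = 14 sets the makespan at 14 days.
The longest chain containing Iterate totals 12 days.
Float = 14 − 12 = 2.

2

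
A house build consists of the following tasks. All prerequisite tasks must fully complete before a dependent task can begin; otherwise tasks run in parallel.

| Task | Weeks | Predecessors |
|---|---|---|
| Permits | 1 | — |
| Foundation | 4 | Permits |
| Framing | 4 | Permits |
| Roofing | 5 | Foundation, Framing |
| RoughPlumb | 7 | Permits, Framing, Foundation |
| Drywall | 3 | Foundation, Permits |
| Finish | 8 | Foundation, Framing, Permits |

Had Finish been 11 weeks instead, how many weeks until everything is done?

Actual critical path: Permits→Foundation→Finish = 1+4+8 = 13 ⇒ 13 weeks.
Finish is on the critical path; changing it to 11 makes that path 16 weeks.
No other chain overtakes it, so the finish is 16 weeks.

16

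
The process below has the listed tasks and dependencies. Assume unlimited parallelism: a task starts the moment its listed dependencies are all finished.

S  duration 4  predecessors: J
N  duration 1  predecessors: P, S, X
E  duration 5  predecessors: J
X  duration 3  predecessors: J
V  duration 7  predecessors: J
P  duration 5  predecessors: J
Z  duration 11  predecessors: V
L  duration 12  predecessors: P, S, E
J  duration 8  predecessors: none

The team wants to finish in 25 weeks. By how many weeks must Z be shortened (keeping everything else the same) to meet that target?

Current finish: 26 weeks; target: 25.
Z is on every critical path, so each week cut from Z cuts the finish by one (this holds down to a finish of 25).
Need 26 − 25 = 1 week off Z → Z becomes 10 weeks, finish becomes 25.

1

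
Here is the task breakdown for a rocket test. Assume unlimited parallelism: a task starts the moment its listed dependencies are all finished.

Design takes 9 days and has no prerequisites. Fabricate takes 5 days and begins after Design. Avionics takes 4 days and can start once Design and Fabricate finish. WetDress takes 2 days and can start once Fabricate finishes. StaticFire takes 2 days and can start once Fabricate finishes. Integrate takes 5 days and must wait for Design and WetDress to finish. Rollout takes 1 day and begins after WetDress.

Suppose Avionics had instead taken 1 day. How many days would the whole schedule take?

21

Actual critical path: Design→Fabricate→WetDress→Integrate = 9+5+2+5 = 21 ⇒ 21 days.
The longest path through Avionics is only 18 days, so Avionics has float 3.
The critical path is still Design→Fabricate→WetDress→Integrate; finish is now 21 days.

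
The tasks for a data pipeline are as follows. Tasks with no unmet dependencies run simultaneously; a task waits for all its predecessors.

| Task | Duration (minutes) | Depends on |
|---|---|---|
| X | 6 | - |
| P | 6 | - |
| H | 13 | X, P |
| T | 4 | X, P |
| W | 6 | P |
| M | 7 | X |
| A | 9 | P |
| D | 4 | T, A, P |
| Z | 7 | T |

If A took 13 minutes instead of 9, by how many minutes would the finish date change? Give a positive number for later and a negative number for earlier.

4

Baseline: P→A→D = 6+9+4 = 19 → 19 minutes.
Since A is critical, the +4 change carries straight to that chain (now 23 minutes).
That remains the longest chain; total 23 minutes.
Change in finish: 23 − 19 = +4 minutes.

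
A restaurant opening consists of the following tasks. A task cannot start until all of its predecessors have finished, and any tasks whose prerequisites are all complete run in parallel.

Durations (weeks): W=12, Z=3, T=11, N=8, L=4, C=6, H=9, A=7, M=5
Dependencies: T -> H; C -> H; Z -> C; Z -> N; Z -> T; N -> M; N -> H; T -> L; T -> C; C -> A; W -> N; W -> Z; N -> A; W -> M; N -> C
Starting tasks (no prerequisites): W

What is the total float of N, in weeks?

3

W→Z→T→C→H = 12+3+11+6+9 = 41 sets the makespan at 41 weeks.
N finishes as early as 23 and must finish by 26.
Float = 41 − 38 = 3.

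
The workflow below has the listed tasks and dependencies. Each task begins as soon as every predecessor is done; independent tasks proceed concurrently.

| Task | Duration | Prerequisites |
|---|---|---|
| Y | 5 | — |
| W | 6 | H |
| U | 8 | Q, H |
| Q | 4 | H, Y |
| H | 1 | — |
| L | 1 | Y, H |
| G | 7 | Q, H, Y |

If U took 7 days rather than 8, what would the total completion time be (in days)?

16

The binding path is Y→Q→U = 5+4+8 = 17; finish at 17 days.
U lies on that path, so at 7 days the path becomes 16 days.
That remains the longest chain; total 16 days.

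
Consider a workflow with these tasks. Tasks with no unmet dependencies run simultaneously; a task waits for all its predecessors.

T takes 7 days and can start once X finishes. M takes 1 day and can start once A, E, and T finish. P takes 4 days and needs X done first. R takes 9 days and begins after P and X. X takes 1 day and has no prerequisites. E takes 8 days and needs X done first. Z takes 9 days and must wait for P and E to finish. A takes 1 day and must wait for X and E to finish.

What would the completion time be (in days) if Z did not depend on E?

Original critical path: X→E→Z = 1+8+9 = 18 ⇒ 18 days.
Without E→Z, Z's earliest start moves from 9 to 5.
The longest chain is now X→P→Z = 1+4+9 = 14, so the schedule takes 14 days.

14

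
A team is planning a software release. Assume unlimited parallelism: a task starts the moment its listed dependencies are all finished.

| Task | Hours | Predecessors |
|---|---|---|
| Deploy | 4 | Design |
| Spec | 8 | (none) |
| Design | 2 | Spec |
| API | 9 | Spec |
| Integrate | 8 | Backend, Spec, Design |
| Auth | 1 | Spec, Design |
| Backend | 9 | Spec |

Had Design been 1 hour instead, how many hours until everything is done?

25

Actual critical path: Spec→Backend→Integrate = 8+9+8 = 25 ⇒ 25 hours.
The longest path through Design is only 18 hours, so Design has float 7.
That remains the longest chain; total 25 hours.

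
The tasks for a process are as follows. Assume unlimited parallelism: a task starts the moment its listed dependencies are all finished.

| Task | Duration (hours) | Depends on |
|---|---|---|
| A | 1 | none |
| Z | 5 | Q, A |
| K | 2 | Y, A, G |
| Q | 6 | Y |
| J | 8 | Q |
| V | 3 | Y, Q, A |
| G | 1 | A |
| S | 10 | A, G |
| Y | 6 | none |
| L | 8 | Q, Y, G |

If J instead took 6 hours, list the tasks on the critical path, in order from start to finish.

As given, the longest chain is Y→Q→J = 6+6+8 = 20, so the finish is 20 hours.
J lies on that path, so at 6 hours the path becomes 18 hours.
The binding chain switches to Y→Q→L = 6+6+8 = 20; finish 20 hours.

Y, Q, L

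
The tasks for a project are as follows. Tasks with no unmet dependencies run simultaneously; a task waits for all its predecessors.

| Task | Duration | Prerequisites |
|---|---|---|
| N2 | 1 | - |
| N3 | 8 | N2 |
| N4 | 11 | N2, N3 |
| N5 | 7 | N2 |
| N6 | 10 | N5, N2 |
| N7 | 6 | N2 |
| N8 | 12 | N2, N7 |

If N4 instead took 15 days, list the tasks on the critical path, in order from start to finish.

As given, the longest chain is N2→N3→N4 = 1+8+11 = 20, so the finish is 20 days.
N4 lies on that path, so at 15 days the path becomes 24 days.
The critical path is still N2→N3→N4; finish is now 24 days.

N2, N3, N4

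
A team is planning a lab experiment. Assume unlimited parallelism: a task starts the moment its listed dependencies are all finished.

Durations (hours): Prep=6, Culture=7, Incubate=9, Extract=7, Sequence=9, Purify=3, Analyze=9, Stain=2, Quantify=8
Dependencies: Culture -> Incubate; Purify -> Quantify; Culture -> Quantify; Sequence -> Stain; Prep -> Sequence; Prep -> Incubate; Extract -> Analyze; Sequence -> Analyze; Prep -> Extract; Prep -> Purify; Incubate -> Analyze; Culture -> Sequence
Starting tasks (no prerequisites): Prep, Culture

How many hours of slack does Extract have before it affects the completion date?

Culture→Incubate→Analyze = 7+9+9 = 25 sets the makespan at 25 hours.
Longest path through Extract: 22 hours (earliest finish 13, latest finish 16).
Float = 25 − 22 = 3.

3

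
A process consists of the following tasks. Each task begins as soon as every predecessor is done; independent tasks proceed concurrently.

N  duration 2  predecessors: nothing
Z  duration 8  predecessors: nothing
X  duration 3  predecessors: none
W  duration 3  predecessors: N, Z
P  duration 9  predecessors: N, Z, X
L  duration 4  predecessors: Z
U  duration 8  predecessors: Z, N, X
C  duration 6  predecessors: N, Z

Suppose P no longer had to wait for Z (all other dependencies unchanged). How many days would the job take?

16

With the dependency in place, Z→P = 8+9 = 17 sets the finish at 17 days.
Without Z→P, P's earliest start moves from 8 to 3.
New critical path: Z→U = 8+8 = 16 ⇒ 16 days.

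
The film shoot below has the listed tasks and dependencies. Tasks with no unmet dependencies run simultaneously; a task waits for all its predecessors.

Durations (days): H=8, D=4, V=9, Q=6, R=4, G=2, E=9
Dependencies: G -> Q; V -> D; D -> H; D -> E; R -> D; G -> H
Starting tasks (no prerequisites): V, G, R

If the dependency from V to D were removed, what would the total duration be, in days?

With the dependency in place, V→D→E = 9+4+9 = 22 sets the finish at 22 days.
Without V→D, D's earliest start moves from 9 to 4.
After: R→D→E = 4+4+9 = 17 → 17 days.

17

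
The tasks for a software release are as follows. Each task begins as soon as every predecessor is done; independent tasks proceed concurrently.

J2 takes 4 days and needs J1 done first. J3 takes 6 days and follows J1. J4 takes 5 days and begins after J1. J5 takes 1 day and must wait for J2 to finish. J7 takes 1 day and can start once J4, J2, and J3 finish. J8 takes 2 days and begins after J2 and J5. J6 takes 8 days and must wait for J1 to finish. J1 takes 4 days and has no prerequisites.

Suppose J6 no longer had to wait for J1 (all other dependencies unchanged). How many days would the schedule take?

11

Original critical path: J1→J6 = 4+8 = 12 ⇒ 12 days.
Without J1→J6, J6's earliest start moves from 4 to 0.
After: J1→J2→J5→J8 = 4+4+1+2 = 11 → 11 days.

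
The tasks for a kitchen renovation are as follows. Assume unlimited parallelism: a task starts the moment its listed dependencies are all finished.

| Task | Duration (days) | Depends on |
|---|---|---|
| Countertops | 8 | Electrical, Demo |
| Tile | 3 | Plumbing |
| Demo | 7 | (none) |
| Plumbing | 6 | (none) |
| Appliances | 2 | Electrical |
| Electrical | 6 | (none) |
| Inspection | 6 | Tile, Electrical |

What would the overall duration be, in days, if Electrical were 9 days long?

Baseline: Demo→Countertops = 7+8 = 15 → 15 days.
Electrical has 1 day of float (longest path through it is 14).
The binding chain switches to Electrical→Countertops = 9+8 = 17; finish 17 days.

17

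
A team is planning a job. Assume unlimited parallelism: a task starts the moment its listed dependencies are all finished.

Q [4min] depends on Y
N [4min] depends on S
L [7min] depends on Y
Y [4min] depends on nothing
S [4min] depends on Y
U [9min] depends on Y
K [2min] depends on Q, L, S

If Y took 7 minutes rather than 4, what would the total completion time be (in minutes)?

Actual critical path: Y→L→K = 4+7+2 = 13 ⇒ 13 minutes.
Y is on the critical path; changing it to 7 makes that path 16 minutes.
No other chain overtakes it, so the finish is 16 minutes.

16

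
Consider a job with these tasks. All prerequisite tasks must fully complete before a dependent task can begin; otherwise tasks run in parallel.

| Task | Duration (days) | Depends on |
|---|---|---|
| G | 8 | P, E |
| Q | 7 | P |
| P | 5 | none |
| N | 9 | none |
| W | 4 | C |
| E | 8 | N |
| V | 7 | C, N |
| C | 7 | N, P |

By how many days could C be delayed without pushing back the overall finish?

2

Critical path: N→E→G = 9+8+8 = 25, so the finish is 25 days.
The longest chain containing C totals 23 days.
Float = 25 − 23 = 2.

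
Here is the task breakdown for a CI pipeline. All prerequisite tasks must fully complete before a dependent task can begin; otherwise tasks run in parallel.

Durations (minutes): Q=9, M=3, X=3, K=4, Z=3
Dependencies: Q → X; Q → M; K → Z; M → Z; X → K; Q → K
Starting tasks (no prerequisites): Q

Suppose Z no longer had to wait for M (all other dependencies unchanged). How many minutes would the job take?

19

Original critical path: Q→X→K→Z = 9+3+4+3 = 19 ⇒ 19 minutes.
Dropping M→Z doesn't change Z's earliest start (16); another predecessor still binds.
New critical path: Q→X→K→Z = 9+3+4+3 = 19 ⇒ 19 minutes.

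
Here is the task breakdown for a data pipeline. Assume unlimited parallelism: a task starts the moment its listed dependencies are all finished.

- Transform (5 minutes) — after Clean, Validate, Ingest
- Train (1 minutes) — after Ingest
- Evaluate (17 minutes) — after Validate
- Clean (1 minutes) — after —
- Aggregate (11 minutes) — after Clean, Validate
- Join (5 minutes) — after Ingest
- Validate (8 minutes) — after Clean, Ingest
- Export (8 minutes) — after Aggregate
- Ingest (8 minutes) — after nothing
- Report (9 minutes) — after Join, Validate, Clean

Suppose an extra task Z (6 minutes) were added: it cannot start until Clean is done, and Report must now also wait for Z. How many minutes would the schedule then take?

Originally the schedule takes 35 minutes.
With Z inserted, Report now waits for max(Join, Validate, Clean, Z).
New critical path: Ingest→Validate→Aggregate→Export = 8+8+11+8 = 35 ⇒ 35 minutes.

35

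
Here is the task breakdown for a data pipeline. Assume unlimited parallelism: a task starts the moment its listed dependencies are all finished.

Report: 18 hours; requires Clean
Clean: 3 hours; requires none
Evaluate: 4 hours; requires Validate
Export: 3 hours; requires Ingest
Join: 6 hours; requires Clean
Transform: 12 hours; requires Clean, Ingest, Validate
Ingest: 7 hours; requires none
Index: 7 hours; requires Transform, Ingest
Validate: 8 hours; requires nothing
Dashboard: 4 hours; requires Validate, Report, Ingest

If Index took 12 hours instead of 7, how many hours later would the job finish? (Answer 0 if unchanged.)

Baseline: Validate→Transform→Index = 8+12+7 = 27 → 27 hours.
Since Index is critical, the +5 change carries straight to that chain (now 32 hours).
The critical path is still Validate→Transform→Index; finish is now 32 hours.
Change in finish: 32 − 27 = +5 hours.

5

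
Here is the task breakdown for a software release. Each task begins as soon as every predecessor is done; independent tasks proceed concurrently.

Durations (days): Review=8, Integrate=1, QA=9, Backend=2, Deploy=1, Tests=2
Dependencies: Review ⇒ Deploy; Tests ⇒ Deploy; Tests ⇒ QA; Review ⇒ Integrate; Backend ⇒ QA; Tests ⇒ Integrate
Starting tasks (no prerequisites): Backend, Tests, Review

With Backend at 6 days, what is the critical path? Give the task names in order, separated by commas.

Backend, QA

Actual critical path: Backend→QA = 2+9 = 11 ⇒ 11 days.
Backend lies on that path, so at 6 days the path becomes 15 days.
The critical path is still Backend→QA; finish is now 15 days.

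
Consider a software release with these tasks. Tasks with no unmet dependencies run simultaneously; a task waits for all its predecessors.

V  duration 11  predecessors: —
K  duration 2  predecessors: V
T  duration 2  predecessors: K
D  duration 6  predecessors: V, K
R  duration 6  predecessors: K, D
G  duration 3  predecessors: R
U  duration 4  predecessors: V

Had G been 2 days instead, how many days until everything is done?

As given, the longest chain is V→K→D→R→G = 11+2+6+6+3 = 28, so the finish is 28 days.
Since G is critical, the -1 change carries straight to that chain (now 27 days).
The critical path is still V→K→D→R→G; finish is now 27 days.

27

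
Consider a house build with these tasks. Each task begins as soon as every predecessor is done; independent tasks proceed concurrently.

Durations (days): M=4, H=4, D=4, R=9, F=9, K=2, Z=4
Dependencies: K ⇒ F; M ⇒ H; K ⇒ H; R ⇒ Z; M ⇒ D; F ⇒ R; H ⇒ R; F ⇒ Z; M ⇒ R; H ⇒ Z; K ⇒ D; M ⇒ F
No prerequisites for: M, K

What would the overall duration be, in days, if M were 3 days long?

25

Actual critical path: M→F→R→Z = 4+9+9+4 = 26 ⇒ 26 days.
Since M is critical, the -1 change carries straight to that chain (now 25 days).
The critical path is still M→F→R→Z; finish is now 25 days.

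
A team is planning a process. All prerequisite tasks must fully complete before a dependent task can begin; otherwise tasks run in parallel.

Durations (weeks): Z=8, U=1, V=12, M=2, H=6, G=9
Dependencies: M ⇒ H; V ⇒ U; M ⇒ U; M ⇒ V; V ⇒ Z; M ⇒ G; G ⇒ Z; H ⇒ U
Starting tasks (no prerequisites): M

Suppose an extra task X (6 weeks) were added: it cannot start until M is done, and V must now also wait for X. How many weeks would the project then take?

Originally the project takes 22 weeks.
With X inserted, V now waits for max(M, X).
New critical path: M→X→V→Z = 2+6+12+8 = 28 ⇒ 28 weeks.

28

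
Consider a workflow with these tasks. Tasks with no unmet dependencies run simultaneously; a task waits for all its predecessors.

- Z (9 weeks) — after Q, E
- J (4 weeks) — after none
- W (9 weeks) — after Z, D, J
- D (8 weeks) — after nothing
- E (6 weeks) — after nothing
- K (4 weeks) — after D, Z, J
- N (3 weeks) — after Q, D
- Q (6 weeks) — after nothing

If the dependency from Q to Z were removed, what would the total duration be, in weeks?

24

Original critical path: E→Z→W = 6+9+9 = 24 ⇒ 24 weeks.
Dropping Q→Z doesn't change Z's earliest start (6); another predecessor still binds.
After: E→Z→W = 6+9+9 = 24 → 24 weeks.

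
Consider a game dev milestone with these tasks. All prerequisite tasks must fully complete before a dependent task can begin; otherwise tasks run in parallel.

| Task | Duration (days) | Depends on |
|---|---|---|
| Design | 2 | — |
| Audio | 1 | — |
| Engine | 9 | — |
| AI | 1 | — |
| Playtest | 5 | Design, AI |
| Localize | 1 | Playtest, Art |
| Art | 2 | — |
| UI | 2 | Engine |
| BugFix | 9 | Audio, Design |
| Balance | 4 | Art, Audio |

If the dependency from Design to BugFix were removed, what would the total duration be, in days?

Original critical path: Design→BugFix = 2+9 = 11 ⇒ 11 days.
Without Design→BugFix, BugFix's earliest start moves from 2 to 1.
After: Engine→UI = 9+2 = 11 → 11 days.

11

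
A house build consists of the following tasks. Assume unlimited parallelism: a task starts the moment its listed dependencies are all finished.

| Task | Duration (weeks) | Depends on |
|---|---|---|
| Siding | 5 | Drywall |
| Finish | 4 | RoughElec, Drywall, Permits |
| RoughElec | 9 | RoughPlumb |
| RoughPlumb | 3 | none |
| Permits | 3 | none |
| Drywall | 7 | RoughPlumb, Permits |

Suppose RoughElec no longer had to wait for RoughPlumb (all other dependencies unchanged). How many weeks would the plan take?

Before: longest chain RoughPlumb→RoughElec→Finish = 3+9+4 = 16, finish 16.
Without RoughPlumb→RoughElec, RoughElec's earliest start moves from 3 to 0.
After: Permits→Drywall→Siding = 3+7+5 = 15 → 15 weeks.

15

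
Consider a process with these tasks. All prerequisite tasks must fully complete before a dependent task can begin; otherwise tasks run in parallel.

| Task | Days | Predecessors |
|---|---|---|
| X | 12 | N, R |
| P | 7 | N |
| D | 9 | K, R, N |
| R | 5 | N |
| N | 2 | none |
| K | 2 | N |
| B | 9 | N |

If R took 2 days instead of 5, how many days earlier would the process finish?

As given, the longest chain is N→R→X = 2+5+12 = 19, so the finish is 19 days.
R is on the critical path; changing it to 2 makes that path 16 days.
No other chain overtakes it, so the finish is 16 days.
Change in finish: 16 − 19 = -3 days.

3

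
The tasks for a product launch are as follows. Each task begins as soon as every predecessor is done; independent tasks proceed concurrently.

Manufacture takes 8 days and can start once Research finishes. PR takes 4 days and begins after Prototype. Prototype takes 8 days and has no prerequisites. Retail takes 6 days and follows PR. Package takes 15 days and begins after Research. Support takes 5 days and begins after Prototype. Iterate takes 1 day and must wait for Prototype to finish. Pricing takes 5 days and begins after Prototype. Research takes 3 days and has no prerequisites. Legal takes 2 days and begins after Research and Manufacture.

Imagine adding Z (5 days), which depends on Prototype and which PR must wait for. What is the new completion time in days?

Originally the plan takes 18 days.
With Z inserted, PR now waits for max(Prototype, Z).
New critical path: Prototype→Z→PR→Retail = 8+5+4+6 = 23 ⇒ 23 days.

23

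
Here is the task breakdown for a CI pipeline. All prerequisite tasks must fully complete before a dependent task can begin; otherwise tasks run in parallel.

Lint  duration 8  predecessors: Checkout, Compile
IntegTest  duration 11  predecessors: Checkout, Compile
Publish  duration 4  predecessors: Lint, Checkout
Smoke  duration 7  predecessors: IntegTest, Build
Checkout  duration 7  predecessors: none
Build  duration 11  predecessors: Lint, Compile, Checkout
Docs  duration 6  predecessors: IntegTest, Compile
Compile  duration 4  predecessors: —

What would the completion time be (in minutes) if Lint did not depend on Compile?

Original critical path: Checkout→Lint→Build→Smoke = 7+8+11+7 = 33 ⇒ 33 minutes.
Dropping Compile→Lint doesn't change Lint's earliest start (7); another predecessor still binds.
The longest chain is now Checkout→Lint→Build→Smoke = 7+8+11+7 = 33, so the project takes 33 minutes.

33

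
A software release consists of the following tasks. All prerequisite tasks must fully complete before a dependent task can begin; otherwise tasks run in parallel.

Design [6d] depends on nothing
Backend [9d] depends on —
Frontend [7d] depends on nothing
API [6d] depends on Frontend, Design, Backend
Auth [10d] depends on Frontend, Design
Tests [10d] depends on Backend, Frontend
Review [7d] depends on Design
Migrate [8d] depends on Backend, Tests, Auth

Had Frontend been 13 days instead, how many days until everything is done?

31

The binding path is Backend→Tests→Migrate = 9+10+8 = 27; finish at 27 days.
Frontend is off the critical path — its longest chain is 25 days, giving 2 of slack.
New critical path: Frontend→Auth→Migrate = 13+10+8 = 31 ⇒ 31 days.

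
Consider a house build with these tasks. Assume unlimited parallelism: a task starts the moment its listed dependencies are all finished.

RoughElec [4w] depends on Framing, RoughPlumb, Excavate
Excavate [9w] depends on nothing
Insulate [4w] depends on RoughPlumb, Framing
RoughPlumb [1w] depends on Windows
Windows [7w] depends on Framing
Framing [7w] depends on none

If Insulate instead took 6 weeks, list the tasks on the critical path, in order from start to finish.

As given, the longest chain is Framing→Windows→RoughPlumb→Insulate = 7+7+1+4 = 19, so the finish is 19 weeks.
Since Insulate is critical, the +2 change carries straight to that chain (now 21 weeks).
The critical path is still Framing→Windows→RoughPlumb→Insulate; finish is now 21 weeks.

Framing, Windows, RoughPlumb, Insulate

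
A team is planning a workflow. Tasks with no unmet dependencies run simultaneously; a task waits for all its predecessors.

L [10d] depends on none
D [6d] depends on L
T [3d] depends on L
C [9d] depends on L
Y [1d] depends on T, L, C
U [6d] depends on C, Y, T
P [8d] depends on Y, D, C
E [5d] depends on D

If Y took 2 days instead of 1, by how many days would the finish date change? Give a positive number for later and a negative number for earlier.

Critical path before the change: L→C→Y→P = 10+9+1+8 = 28 giving 28 days.
Y is on the critical path; changing it to 2 makes that path 29 days.
The critical path is still L→C→Y→P; finish is now 29 days.
Change in finish: 29 − 28 = +1 days.

1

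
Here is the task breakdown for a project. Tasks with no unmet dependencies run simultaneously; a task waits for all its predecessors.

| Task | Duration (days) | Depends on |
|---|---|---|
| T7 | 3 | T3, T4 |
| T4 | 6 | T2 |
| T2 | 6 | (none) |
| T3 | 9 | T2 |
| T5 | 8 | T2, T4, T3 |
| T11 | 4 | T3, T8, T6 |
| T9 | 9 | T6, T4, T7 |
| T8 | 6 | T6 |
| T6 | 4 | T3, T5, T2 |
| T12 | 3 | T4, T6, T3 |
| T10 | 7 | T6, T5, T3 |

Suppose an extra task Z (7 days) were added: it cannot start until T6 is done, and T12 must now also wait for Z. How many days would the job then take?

37

Originally the job takes 37 days.
With Z inserted, T12 now waits for max(T4, T6, T3, Z).
New critical path: T2→T3→T5→T6→Z→T12 = 6+9+8+4+7+3 = 37 ⇒ 37 days.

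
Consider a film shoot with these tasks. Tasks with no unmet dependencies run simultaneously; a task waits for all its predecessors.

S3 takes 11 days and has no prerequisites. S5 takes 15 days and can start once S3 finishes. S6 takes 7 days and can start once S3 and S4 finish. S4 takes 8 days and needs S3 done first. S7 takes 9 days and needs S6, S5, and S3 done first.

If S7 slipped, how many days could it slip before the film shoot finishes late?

S3→S4→S6→S7 = 11+8+7+9 = 35 sets the makespan at 35 days.
The longest chain containing S7 totals 35 days.
Float = 35 − 35 = 0.

0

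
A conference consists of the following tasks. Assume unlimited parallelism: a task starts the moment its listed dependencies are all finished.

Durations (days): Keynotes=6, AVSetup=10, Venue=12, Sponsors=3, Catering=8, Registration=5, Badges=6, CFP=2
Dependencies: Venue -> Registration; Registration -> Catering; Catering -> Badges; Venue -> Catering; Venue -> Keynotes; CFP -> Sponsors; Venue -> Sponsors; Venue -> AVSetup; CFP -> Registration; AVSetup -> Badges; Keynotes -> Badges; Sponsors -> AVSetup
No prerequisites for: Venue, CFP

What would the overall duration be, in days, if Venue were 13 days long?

Baseline: Venue→Sponsors→AVSetup→Badges = 12+3+10+6 = 31 → 31 days.
Venue is on the critical path; changing it to 13 makes that path 32 days.
No other chain overtakes it, so the finish is 32 days.

32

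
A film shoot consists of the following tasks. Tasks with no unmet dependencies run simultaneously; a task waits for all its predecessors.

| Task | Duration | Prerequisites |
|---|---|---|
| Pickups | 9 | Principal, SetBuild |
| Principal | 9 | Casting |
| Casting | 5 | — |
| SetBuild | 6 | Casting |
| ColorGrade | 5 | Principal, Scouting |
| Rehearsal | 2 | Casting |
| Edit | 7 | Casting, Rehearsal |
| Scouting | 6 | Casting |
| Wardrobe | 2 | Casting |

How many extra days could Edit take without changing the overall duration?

Critical path: Casting→Principal→Pickups = 5+9+9 = 23, so the finish is 23 days.
The longest chain containing Edit totals 14 days.
So Edit can slip 23 − 14 = 9 days.

9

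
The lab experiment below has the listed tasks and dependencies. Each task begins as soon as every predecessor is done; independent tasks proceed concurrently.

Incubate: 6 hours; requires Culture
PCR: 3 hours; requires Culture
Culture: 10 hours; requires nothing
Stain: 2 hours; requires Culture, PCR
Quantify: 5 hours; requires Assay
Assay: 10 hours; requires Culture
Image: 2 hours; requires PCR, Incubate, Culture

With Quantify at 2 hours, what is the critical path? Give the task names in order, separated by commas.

As given, the longest chain is Culture→Assay→Quantify = 10+10+5 = 25, so the finish is 25 hours.
Since Quantify is critical, the -3 change carries straight to that chain (now 22 hours).
No other chain overtakes it, so the finish is 22 hours.

Culture, Assay, Quantify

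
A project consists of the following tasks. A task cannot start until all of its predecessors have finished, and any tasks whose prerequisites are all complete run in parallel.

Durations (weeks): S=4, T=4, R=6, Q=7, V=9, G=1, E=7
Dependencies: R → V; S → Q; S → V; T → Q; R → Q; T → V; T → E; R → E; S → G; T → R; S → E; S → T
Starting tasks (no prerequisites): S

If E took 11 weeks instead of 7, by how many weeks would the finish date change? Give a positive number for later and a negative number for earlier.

The binding path is S→T→R→V = 4+4+6+9 = 23; finish at 23 weeks.
E is off the critical path — its longest chain is 21 weeks, giving 2 of slack.
Now S→T→R→E = 4+4+6+11 = 25 is longest, so the finish becomes 25 weeks.
Change in finish: 25 − 23 = +2 weeks.

2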